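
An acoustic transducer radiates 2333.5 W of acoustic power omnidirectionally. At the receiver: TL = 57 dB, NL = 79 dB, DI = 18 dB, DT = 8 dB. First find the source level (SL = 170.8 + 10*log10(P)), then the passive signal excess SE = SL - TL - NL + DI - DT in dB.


Step 1: SL = 170.8 + 10*log10(2333.5) = 204.48 dB
Step 2: SE = SL - TL - NL + DI - DT = 204.48 - 57 - 79 + 18 - 8 = 78.48

78.48 dB


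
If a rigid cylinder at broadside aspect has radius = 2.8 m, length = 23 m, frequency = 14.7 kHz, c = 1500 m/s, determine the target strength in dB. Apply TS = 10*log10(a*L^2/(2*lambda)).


38.61 dB


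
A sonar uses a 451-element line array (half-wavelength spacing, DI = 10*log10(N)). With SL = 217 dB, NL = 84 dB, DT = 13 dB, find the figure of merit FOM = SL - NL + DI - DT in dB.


Step 1: DI = 10*log10(451) = 26.54 dB
Step 2: FOM = SL - NL + DI - DT = 217 - 84 + 26.54 - 13 = 146.54

146.54 dB


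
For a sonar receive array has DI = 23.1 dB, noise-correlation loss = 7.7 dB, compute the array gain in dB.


AG = DI - L_corr = 23.1 - 7.7 = 15.4

15.4 dB


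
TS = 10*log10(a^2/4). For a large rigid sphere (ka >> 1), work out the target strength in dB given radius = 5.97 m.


9.5 dB


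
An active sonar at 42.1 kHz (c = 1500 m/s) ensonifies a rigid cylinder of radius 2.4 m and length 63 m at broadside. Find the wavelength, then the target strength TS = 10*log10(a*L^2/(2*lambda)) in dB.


Step 1: lambda = c/f = 1500/42100 = 0.03563 m
Step 2: TS = 10*log10(a*L^2/(2*lambda)) = 10*log10(2.4*63^2/(2*0.03563)) = 51.26

51.26 dB


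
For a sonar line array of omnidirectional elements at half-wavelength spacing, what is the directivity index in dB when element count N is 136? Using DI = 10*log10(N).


DI = 10*log10(136) = 21.34

21.34 dB


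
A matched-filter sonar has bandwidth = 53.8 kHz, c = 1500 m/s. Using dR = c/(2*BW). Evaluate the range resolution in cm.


dR = c/(2*BW) = 1500 / (2 * 53.8e3) = 0.0139 m = 1.39 cm

1.39 cm


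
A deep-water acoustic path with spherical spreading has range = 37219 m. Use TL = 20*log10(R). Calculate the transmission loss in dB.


TL = 20*log10(37219) = 91.42

91.42 dB


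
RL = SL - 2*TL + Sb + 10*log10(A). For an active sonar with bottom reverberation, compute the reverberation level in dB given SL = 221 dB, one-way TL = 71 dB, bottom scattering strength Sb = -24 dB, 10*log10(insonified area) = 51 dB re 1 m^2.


106 dB


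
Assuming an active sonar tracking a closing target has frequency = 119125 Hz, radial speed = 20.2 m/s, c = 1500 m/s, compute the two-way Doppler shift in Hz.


fd = 2*f*v/c = 2 * 119125 * 20.2 / 1500 = 3208.43

3208.43 Hz


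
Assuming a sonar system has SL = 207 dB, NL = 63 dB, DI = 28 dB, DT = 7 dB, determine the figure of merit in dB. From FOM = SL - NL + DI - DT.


165 dB


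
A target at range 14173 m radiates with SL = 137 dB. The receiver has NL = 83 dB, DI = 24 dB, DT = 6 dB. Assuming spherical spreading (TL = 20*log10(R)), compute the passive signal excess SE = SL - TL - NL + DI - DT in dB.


Step 1: TL = 20*log10(14173) = 83.03 dB
Step 2: SE = 137 - 83.03 - 83 + 24 - 6 = -11.03

-11.03 dB


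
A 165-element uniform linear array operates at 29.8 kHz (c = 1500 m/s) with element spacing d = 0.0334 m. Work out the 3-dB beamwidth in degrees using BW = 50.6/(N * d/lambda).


Step 1: lambda = 1500/29800 = 0.05034 m
Step 2: d/lambda = 0.0334/0.05034 = 0.6635
Step 3: BW = 50.6/(N * d/lambda) = 50.6/(165 * 0.6635) = 0.46

0.46 deg


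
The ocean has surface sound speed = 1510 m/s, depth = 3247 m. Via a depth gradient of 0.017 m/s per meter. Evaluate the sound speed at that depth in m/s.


1565.199 m/s


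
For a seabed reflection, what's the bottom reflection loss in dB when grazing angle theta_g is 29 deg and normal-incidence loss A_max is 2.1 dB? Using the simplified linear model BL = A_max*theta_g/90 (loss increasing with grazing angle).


BL = A_max * theta_g / 90 = 2.1 * 29 / 90 = 0.68

0.68 dB


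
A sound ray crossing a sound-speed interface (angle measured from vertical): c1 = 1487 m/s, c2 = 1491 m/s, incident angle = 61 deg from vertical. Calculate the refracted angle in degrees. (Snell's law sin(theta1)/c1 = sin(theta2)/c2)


sin(theta2) = (c2/c1)*sin(theta1) = (1491/1487)*sin(61 deg) = 0.87697
theta2 = arcsin(0.87697) = 61.28

61.28 deg


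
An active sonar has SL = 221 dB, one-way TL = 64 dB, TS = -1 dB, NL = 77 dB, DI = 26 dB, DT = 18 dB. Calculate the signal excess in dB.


SE = SL - 2*TL + TS - NL + DI - DT = 221 - 2*64 + (-1) - 77 + 26 - 18 = 23

23 dB


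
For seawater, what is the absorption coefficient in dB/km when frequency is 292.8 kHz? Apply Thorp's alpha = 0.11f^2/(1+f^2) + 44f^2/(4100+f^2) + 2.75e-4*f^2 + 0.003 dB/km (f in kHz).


f^2 = 85731.84
alpha = 0.11*85731.84/(1+85731.84) + 44*85731.84/(4100+85731.84) + 2.75e-4*85731.84 + 0.003 = 65.681

65.681 dB/km


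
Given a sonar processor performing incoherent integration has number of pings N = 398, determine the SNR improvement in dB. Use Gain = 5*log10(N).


13.0 dB


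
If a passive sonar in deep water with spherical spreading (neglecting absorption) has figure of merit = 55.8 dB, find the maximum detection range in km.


At max range FOM = TL, so 20*log10(R) = 55.8
R = 10^(55.8/20) = 616.6 m = 0.62 km

0.62 km


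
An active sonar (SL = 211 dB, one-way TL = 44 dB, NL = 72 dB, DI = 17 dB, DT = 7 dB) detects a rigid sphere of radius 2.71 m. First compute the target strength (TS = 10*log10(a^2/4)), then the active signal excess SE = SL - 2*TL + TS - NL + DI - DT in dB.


Step 1: TS = 10*log10(2.71^2/4) = 2.64 dB
Step 2: SE = SL - 2*TL + TS - NL + DI - DT = 211 - 2*44 + (2.64) - 72 + 17 - 7 = 63.64

63.64 dB


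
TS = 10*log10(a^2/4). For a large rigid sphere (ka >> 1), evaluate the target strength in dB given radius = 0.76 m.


TS = 10*log10(0.76^2 / 4) = 10*log10(0.1444) = -8.4

-8.4 dB


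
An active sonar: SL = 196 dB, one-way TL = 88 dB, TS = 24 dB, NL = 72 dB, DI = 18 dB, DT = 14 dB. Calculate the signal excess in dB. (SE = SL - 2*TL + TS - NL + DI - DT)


SE = SL - 2*TL + TS - NL + DI - DT = 196 - 2*88 + (24) - 72 + 18 - 14 = -24

-24 dB


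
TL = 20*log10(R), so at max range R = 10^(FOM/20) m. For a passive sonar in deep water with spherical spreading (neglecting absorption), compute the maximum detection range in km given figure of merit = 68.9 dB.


2.79 km


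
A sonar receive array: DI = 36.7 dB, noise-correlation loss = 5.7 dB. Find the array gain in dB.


31.0 dB


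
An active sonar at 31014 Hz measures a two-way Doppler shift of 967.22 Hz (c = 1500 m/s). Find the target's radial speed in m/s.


From fd = 2*f*v/c, v = c*fd/(2*f) = 1500 * 967.22 / (2*31014) = 23.39

23.39 m/s


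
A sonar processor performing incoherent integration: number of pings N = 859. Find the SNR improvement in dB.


14.67 dB


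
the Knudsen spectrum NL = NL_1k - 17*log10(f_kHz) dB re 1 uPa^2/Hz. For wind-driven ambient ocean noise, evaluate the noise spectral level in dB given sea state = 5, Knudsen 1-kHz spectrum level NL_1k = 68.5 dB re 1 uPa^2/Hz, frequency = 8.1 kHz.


NL = NL_1k - 17*log10(f_kHz) = 68.5 - 17*log10(8.1) = 68.5 - (15.44) = 53.06

53.06 dB


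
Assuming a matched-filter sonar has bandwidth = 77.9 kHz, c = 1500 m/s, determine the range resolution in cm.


dR = c/(2*BW) = 1500 / (2 * 77.9e3) = 0.0096 m = 0.96 cm

0.96 cm


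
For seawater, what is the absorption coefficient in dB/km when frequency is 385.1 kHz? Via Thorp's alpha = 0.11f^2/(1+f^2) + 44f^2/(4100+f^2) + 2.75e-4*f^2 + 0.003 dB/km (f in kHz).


f^2 = 148302.01
alpha = 0.11*148302.01/(1+148302.01) + 44*148302.01/(4100+148302.01) + 2.75e-4*148302.01 + 0.003 = 83.712

83.712 dB/km


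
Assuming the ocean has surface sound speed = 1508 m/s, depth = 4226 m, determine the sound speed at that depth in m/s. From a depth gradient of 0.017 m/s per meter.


c = 1508 + 0.017 * 4226 = 1579.842

1579.842 m/s


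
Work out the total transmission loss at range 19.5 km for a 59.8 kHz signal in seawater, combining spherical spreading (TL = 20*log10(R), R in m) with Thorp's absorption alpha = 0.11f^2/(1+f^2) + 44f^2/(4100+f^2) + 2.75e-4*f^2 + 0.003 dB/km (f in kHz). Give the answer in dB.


Step 1 (Thorp): alpha = 0.11*3576.04/(1+3576.04) + 44*3576.04/(4100+3576.04) + 2.75e-4*3576.04 + 0.003 = 21.5947 dB/km
Step 2: TL_spread = 20*log10(19500) = 85.8 dB
Step 3: TL_abs = alpha*R = 21.5947 * 19.5 = 421.1 dB
Step 4: TL_total = 85.8 + 421.1 = 506.9

506.9 dB


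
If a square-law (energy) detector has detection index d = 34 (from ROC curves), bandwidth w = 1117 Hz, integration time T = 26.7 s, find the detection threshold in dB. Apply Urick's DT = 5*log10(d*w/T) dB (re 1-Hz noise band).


15.77 dB


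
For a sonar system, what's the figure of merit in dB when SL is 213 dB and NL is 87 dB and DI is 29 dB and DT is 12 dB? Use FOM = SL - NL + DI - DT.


FOM = SL - NL + DI - DT = 213 - 87 + 29 - 12 = 143

143 dB


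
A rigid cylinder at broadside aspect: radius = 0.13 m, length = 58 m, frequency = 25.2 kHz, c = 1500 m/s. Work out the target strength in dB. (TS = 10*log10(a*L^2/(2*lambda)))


lambda = 1500/25200 = 0.05952 m
TS = 10*log10(0.13*58^2/(2*0.05952)) = 35.65

35.65 dB


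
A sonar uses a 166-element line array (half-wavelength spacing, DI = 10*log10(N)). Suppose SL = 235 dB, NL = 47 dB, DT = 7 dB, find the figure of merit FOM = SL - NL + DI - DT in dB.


Step 1: DI = 10*log10(166) = 22.2 dB
Step 2: FOM = SL - NL + DI - DT = 235 - 47 + 22.2 - 7 = 203.2

203.2 dB


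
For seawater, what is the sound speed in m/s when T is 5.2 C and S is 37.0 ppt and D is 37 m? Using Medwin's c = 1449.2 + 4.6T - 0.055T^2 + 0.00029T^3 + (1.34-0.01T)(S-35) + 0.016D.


1474.84 m/s


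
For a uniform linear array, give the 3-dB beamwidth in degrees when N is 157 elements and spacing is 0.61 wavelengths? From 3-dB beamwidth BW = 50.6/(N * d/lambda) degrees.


0.53 deg


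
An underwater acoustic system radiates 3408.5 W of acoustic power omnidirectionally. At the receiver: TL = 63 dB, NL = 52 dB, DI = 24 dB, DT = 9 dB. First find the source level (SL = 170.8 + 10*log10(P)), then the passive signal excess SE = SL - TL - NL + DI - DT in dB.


Step 1: SL = 170.8 + 10*log10(3408.5) = 206.13 dB
Step 2: SE = SL - TL - NL + DI - DT = 206.13 - 63 - 52 + 24 - 9 = 106.13

106.13 dB


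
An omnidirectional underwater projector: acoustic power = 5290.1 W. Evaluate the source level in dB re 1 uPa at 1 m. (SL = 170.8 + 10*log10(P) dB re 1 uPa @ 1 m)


SL = 170.8 + 10*log10(5290.1) = 170.8 + 37.23 = 208.03

208.03 dB


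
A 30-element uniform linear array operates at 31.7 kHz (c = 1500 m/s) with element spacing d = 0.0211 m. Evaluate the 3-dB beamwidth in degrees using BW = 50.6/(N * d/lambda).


Step 1: lambda = 1500/31700 = 0.04732 m
Step 2: d/lambda = 0.0211/0.04732 = 0.4459
Step 3: BW = 50.6/(N * d/lambda) = 50.6/(30 * 0.4459) = 3.78

3.78 deg


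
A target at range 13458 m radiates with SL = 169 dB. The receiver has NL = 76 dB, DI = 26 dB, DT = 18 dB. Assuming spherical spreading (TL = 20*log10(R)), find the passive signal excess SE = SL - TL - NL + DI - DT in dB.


18.42 dB


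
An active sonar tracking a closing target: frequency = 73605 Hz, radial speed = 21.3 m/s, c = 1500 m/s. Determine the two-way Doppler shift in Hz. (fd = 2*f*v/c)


fd = 2*f*v/c = 2 * 73605 * 21.3 / 1500 = 2090.38

2090.38 Hz


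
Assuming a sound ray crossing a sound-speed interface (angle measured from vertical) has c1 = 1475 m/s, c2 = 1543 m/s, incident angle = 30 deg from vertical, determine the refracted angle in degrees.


31.54 deg


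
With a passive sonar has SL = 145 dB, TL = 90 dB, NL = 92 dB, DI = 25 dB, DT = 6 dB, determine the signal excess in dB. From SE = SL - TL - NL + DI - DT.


-18 dB


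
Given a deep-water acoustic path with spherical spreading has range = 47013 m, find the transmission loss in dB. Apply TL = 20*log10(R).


93.44 dB


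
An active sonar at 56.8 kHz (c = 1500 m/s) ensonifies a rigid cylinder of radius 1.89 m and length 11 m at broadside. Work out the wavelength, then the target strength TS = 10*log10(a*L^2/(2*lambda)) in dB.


Step 1: lambda = c/f = 1500/56800 = 0.02641 m
Step 2: TS = 10*log10(a*L^2/(2*lambda)) = 10*log10(1.89*11^2/(2*0.02641)) = 36.36

36.36 dB


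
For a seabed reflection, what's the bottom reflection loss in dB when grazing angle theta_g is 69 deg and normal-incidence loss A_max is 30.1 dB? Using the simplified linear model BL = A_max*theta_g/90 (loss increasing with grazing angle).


BL = A_max * theta_g / 90 = 30.1 * 69 / 90 = 23.08

23.08 dB


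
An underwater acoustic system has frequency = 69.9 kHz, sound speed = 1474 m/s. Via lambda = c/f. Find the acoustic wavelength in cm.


lambda = c/f = 1474 / 69900 = 0.0211 m = 2.11 cm

2.11 cm


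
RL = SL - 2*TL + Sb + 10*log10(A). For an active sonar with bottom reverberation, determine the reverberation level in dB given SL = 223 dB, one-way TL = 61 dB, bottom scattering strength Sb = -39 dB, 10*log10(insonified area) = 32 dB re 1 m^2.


94 dB


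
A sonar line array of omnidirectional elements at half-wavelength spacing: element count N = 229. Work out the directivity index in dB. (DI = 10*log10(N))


23.6 dB


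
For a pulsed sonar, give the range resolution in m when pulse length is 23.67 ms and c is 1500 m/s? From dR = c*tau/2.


17.7525 m


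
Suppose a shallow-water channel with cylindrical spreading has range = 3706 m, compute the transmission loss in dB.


35.69 dB


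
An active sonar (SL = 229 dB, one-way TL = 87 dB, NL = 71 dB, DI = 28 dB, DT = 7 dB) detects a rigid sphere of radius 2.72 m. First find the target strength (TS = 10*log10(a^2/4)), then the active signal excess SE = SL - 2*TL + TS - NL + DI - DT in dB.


Step 1: TS = 10*log10(2.72^2/4) = 2.67 dB
Step 2: SE = SL - 2*TL + TS - NL + DI - DT = 229 - 2*87 + (2.67) - 71 + 28 - 7 = 7.67

7.67 dB


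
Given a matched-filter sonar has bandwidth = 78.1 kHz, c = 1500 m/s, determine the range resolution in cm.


0.96 cm


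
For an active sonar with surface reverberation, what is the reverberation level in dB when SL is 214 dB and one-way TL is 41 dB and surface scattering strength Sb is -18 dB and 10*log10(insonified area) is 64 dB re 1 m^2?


RL = SL - 2*TL + Sb + 10*log10(A) = 214 - 2*41 + (-18) + 64 = 178

178 dB


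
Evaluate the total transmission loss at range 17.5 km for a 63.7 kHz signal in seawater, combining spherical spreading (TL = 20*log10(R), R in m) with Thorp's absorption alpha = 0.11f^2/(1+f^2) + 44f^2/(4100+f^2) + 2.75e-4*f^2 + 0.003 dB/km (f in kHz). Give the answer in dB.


489.37 dB


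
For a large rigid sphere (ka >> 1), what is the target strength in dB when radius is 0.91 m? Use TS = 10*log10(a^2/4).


TS = 10*log10(0.91^2 / 4) = 10*log10(0.207025) = -6.84

-6.84 dB


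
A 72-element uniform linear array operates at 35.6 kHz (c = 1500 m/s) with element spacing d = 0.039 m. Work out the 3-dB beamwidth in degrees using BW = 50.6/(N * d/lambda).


0.76 deg


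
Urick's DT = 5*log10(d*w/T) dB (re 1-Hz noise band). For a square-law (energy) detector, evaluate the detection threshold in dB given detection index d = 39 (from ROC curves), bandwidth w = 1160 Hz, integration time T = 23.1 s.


16.46 dB


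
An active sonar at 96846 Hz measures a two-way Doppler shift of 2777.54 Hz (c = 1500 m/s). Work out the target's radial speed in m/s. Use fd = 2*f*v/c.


From fd = 2*f*v/c, v = c*fd/(2*f) = 1500 * 2777.54 / (2*96846) = 21.51

21.51 m/s


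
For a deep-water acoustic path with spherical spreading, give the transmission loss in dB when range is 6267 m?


TL = 20*log10(6267) = 75.94

75.94 dB


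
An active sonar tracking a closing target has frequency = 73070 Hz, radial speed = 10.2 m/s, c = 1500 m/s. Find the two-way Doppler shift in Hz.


fd = 2*f*v/c = 2 * 73070 * 10.2 / 1500 = 993.75

993.75 Hz


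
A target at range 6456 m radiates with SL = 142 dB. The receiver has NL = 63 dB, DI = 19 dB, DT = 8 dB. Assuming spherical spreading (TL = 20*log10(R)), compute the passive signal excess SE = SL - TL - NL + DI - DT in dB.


Step 1: TL = 20*log10(6456) = 76.2 dB
Step 2: SE = 142 - 76.2 - 63 + 19 - 8 = 13.8

13.8 dB


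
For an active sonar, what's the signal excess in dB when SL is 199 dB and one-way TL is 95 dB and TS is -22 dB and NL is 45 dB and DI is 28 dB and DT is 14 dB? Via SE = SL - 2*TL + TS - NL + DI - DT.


SE = SL - 2*TL + TS - NL + DI - DT = 199 - 2*95 + (-22) - 45 + 28 - 14 = -44

-44 dB


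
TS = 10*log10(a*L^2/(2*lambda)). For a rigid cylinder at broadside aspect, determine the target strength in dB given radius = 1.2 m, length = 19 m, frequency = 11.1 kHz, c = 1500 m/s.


32.05 dB


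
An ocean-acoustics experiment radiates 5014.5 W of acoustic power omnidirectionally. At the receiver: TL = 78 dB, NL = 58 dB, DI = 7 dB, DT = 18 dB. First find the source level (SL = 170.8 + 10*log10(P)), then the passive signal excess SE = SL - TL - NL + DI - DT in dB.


Step 1: SL = 170.8 + 10*log10(5014.5) = 207.8 dB
Step 2: SE = SL - TL - NL + DI - DT = 207.8 - 78 - 58 + 7 - 18 = 60.8

60.8 dB


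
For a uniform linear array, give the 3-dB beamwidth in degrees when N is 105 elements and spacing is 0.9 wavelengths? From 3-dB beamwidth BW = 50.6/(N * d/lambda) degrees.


BW = 50.6 / (105 * 0.9) = 50.6 / 94.5 = 0.54

0.54 deg


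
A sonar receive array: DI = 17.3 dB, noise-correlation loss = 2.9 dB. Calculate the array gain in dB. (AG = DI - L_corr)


AG = DI - L_corr = 17.3 - 2.9 = 14.4

14.4 dB


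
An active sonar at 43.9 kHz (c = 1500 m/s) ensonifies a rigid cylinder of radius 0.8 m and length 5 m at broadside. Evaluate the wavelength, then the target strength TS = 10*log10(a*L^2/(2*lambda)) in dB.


Step 1: lambda = c/f = 1500/43900 = 0.03417 m
Step 2: TS = 10*log10(a*L^2/(2*lambda)) = 10*log10(0.8*5^2/(2*0.03417)) = 24.66

24.66 dB


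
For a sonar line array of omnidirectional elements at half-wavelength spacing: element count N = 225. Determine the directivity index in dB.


DI = 10*log10(225) = 23.52

23.52 dB


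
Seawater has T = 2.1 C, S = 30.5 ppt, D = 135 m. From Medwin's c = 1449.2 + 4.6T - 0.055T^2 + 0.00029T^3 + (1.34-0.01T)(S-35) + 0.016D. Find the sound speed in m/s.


1454.84 m/s


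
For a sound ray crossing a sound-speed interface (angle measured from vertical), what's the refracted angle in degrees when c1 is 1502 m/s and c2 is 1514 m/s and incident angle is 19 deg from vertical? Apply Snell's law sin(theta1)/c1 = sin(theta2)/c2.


sin(theta2) = (c2/c1)*sin(theta1) = (1514/1502)*sin(19 deg) = 0.32817
theta2 = arcsin(0.32817) = 19.16

19.16 deg


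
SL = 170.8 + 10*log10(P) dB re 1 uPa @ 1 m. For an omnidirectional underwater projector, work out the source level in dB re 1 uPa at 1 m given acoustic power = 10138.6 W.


SL = 170.8 + 10*log10(10138.6) = 170.8 + 40.06 = 210.86

210.86 dB


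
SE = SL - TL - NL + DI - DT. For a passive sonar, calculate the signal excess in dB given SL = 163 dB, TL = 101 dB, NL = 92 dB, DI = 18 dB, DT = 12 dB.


-24 dB


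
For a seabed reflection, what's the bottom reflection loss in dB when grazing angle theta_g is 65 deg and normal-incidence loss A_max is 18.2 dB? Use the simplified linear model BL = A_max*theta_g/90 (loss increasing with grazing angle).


BL = A_max * theta_g / 90 = 18.2 * 65 / 90 = 13.14

13.14 dB


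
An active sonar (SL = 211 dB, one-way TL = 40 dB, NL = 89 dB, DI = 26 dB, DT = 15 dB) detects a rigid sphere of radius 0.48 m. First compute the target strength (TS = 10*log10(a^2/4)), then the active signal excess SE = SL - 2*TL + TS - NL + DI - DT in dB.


Step 1: TS = 10*log10(0.48^2/4) = -12.4 dB
Step 2: SE = SL - 2*TL + TS - NL + DI - DT = 211 - 2*40 + (-12.4) - 89 + 26 - 15 = 40.6

40.6 dB


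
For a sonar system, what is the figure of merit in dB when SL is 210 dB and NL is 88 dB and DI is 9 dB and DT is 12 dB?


FOM = SL - NL + DI - DT = 210 - 88 + 9 - 12 = 119

119 dB


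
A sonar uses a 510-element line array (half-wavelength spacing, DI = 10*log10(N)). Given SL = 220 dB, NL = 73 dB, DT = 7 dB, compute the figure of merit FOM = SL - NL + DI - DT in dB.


Step 1: DI = 10*log10(510) = 27.08 dB
Step 2: FOM = SL - NL + DI - DT = 220 - 73 + 27.08 - 7 = 167.08

167.08 dB


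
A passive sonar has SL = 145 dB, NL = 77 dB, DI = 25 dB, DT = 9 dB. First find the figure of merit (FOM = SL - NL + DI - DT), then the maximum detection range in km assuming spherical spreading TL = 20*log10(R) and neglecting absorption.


Step 1: FOM = SL - NL + DI - DT = 145 - 77 + 25 - 9 = 84 dB
Step 2: at max range FOM = TL = 20*log10(R), so R = 10^(84/20) = 15848.93 m = 15.85 km

15.85 km


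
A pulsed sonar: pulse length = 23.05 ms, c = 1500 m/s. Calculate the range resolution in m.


dR = c*tau/2 = 1500 * 23.05e-3 / 2 = 17.2875

17.2875 m


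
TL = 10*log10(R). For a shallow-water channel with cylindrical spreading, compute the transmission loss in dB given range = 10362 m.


TL = 10*log10(10362) = 40.15

40.15 dB


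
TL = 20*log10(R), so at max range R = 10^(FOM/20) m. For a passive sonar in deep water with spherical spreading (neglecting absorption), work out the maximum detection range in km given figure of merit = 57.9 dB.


At max range FOM = TL, so 20*log10(R) = 57.9
R = 10^(57.9/20) = 785.24 m = 0.79 km

0.79 km


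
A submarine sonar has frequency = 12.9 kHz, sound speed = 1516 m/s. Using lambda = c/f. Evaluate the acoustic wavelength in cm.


lambda = c/f = 1516 / 12900 = 0.1175 m = 11.75 cm

11.75 cm


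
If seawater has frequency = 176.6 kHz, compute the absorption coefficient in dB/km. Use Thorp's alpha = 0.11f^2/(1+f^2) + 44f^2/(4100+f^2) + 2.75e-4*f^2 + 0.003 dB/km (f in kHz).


f^2 = 31187.56
alpha = 0.11*31187.56/(1+31187.56) + 44*31187.56/(4100+31187.56) + 2.75e-4*31187.56 + 0.003 = 47.577

47.577 dB/km


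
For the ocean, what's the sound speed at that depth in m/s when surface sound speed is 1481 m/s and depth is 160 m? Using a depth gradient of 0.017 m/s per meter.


1483.72 m/s


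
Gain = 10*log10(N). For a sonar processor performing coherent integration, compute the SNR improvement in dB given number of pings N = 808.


29.07 dB


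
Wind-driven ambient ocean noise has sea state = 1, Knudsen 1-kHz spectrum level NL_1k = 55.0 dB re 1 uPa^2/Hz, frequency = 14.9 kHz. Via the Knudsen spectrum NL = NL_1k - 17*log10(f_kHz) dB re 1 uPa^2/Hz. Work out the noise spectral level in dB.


NL = NL_1k - 17*log10(f_kHz) = 55.0 - 17*log10(14.9) = 55.0 - (19.94) = 35.06

35.06 dB


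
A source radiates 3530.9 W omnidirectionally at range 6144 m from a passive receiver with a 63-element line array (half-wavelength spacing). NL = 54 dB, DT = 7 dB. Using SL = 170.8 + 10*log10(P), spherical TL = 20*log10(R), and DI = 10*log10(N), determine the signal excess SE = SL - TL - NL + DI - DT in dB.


87.5 dB


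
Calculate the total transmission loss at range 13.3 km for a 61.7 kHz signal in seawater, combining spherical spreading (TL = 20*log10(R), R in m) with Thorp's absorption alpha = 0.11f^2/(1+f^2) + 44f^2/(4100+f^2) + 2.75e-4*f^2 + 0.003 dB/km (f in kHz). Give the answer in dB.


Step 1 (Thorp): alpha = 0.11*3806.89/(1+3806.89) + 44*3806.89/(4100+3806.89) + 2.75e-4*3806.89 + 0.003 = 22.3443 dB/km
Step 2: TL_spread = 20*log10(13300) = 82.48 dB
Step 3: TL_abs = alpha*R = 22.3443 * 13.3 = 297.18 dB
Step 4: TL_total = 82.48 + 297.18 = 379.66

379.66 dB


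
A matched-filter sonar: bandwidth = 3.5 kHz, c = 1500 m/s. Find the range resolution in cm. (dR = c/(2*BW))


dR = c/(2*BW) = 1500 / (2 * 3.5e3) = 0.2143 m = 21.43 cm

21.43 cm


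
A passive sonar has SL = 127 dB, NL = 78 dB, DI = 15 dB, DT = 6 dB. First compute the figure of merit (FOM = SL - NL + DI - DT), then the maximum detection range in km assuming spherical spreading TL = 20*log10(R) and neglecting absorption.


Step 1: FOM = SL - NL + DI - DT = 127 - 78 + 15 - 6 = 58 dB
Step 2: at max range FOM = TL = 20*log10(R), so R = 10^(58/20) = 794.33 m = 0.79 km

0.79 km


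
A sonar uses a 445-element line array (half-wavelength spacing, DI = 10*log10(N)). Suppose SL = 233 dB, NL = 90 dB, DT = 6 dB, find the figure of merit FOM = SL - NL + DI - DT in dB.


Step 1: DI = 10*log10(445) = 26.48 dB
Step 2: FOM = SL - NL + DI - DT = 233 - 90 + 26.48 - 6 = 163.48

163.48 dB


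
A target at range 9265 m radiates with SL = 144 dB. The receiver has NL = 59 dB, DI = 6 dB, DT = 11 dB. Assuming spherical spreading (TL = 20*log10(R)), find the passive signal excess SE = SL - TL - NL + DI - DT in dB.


0.66 dB


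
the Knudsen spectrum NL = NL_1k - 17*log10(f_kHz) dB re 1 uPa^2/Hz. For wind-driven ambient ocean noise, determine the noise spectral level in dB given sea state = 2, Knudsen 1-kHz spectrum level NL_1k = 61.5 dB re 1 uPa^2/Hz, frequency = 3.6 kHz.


NL = NL_1k - 17*log10(f_kHz) = 61.5 - 17*log10(3.6) = 61.5 - (9.46) = 52.04

52.04 dB


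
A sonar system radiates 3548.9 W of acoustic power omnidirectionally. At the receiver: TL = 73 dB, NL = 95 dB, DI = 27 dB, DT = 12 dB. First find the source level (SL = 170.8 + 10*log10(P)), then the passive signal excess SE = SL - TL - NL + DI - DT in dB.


Step 1: SL = 170.8 + 10*log10(3548.9) = 206.3 dB
Step 2: SE = SL - TL - NL + DI - DT = 206.3 - 73 - 95 + 27 - 12 = 53.3

53.3 dB


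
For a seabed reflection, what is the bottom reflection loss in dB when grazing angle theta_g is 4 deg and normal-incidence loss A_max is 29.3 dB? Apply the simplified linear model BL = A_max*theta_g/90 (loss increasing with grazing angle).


BL = A_max * theta_g / 90 = 29.3 * 4 / 90 = 1.3

1.3 dB


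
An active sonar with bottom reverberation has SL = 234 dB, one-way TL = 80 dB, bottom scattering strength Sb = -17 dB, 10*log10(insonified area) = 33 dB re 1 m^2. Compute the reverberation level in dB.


90 dB


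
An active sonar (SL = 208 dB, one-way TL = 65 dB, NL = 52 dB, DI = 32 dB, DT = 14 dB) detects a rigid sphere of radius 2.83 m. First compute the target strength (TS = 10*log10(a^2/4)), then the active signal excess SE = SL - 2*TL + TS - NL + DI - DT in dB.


Step 1: TS = 10*log10(2.83^2/4) = 3.02 dB
Step 2: SE = SL - 2*TL + TS - NL + DI - DT = 208 - 2*65 + (3.02) - 52 + 32 - 14 = 47.02

47.02 dB


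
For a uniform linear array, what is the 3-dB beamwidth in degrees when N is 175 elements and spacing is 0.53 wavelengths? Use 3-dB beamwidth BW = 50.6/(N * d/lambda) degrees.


BW = 50.6 / (175 * 0.53) = 50.6 / 92.75 = 0.55

0.55 deg


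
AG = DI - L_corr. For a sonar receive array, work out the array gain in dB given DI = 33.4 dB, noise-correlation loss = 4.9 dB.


28.5 dB


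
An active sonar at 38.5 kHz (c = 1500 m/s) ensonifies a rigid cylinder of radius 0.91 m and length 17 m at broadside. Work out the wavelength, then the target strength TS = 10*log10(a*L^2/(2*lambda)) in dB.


Step 1: lambda = c/f = 1500/38500 = 0.03896 m
Step 2: TS = 10*log10(a*L^2/(2*lambda)) = 10*log10(0.91*17^2/(2*0.03896)) = 35.28

35.28 dB


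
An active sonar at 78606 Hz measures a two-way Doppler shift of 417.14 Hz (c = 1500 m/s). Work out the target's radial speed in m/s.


From fd = 2*f*v/c, v = c*fd/(2*f) = 1500 * 417.14 / (2*78606) = 3.98

3.98 m/s


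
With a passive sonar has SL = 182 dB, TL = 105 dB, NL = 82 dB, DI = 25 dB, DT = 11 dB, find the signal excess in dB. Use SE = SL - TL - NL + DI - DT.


9 dB


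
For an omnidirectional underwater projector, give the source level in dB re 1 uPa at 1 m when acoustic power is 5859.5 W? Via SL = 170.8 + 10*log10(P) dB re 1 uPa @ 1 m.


SL = 170.8 + 10*log10(5859.5) = 170.8 + 37.68 = 208.48

208.48 dB


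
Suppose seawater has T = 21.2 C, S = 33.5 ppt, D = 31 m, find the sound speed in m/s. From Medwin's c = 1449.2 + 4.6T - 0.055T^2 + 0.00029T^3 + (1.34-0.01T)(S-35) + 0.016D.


c = 1449.2 + 4.6*21.2 - 0.055*21.2^2 + 0.00029*21.2^3 + (1.34 - 0.01*21.2)*(33.5 - 35) + 0.016*31 = 1523.57

1523.57 m/s


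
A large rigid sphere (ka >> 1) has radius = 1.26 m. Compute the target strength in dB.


TS = 10*log10(1.26^2 / 4) = 10*log10(0.3969) = -4.01

-4.01 dB


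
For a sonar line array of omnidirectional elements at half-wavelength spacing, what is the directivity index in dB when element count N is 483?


DI = 10*log10(483) = 26.84

26.84 dB


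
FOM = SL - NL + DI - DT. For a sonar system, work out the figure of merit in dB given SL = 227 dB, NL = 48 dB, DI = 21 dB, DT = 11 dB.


189 dB


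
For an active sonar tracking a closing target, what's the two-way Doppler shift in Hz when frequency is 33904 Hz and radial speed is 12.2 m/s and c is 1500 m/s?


fd = 2*f*v/c = 2 * 33904 * 12.2 / 1500 = 551.51

551.51 Hz


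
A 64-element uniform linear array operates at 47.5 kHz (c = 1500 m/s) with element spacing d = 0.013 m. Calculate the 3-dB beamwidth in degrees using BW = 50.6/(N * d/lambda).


Step 1: lambda = 1500/47500 = 0.03158 m
Step 2: d/lambda = 0.013/0.03158 = 0.4117
Step 3: BW = 50.6/(N * d/lambda) = 50.6/(64 * 0.4117) = 1.92

1.92 deg


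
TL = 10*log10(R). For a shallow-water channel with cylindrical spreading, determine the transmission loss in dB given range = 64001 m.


TL = 10*log10(64001) = 48.06

48.06 dB


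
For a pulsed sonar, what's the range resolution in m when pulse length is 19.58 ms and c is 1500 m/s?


dR = c*tau/2 = 1500 * 19.58e-3 / 2 = 14.685

14.685 m


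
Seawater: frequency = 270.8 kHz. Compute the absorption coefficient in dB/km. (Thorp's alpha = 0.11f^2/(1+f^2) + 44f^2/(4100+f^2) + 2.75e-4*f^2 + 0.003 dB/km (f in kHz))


f^2 = 73332.64
alpha = 0.11*73332.64/(1+73332.64) + 44*73332.64/(4100+73332.64) + 2.75e-4*73332.64 + 0.003 = 61.95

61.95 dB/km


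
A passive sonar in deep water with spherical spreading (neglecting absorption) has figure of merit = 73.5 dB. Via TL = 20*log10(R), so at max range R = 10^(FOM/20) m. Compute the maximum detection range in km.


At max range FOM = TL, so 20*log10(R) = 73.5
R = 10^(73.5/20) = 4731.51 m = 4.73 km

4.73 km


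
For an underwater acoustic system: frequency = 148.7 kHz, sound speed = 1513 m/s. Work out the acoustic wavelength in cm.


lambda = c/f = 1513 / 148700 = 0.0102 m = 1.02 cm

1.02 cm


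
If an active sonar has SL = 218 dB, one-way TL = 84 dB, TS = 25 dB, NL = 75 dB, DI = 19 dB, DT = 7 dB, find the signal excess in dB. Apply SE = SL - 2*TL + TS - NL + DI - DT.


SE = SL - 2*TL + TS - NL + DI - DT = 218 - 2*84 + (25) - 75 + 19 - 7 = 12

12 dB


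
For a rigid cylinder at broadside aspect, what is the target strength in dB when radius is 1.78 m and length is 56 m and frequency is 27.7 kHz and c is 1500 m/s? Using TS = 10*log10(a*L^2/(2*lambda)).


lambda = 1500/27700 = 0.05415 m
TS = 10*log10(1.78*56^2/(2*0.05415)) = 47.12

47.12 dB


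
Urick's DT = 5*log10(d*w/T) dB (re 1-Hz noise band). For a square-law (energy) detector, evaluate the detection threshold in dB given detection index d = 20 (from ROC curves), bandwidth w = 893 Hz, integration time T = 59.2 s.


12.4 dB


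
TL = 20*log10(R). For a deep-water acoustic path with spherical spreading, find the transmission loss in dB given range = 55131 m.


94.83 dB


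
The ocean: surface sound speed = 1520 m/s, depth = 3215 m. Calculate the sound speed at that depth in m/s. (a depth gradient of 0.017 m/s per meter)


1574.655 m/s


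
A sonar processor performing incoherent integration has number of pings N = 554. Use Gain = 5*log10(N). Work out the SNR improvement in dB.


Gain = 5*log10(554) = 13.72

13.72 dB


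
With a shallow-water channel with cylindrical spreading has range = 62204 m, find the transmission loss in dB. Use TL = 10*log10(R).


TL = 10*log10(62204) = 47.94

47.94 dB


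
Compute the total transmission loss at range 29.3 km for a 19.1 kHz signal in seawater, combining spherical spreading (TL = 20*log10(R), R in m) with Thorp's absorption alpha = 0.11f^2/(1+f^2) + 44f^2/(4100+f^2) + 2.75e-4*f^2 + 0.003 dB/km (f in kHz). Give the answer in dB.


Step 1 (Thorp): alpha = 0.11*364.81/(1+364.81) + 44*364.81/(4100+364.81) + 2.75e-4*364.81 + 0.003 = 3.8082 dB/km
Step 2: TL_spread = 20*log10(29300) = 89.34 dB
Step 3: TL_abs = alpha*R = 3.8082 * 29.3 = 111.58 dB
Step 4: TL_total = 89.34 + 111.58 = 200.92

200.92 dB


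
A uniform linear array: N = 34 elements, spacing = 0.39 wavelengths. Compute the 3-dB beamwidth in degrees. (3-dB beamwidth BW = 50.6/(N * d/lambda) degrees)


BW = 50.6 / (34 * 0.39) = 50.6 / 13.26 = 3.82

3.82 deg


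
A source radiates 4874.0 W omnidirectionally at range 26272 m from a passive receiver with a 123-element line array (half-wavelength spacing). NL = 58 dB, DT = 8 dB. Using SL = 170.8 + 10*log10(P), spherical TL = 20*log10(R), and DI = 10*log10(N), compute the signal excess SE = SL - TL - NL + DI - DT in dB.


Step 1: SL = 170.8 + 10*log10(4874.0) = 207.68 dB
Step 2: TL = 20*log10(26272) = 88.39 dB
Step 3: DI = 10*log10(123) = 20.9 dB
Step 4: SE = SL - TL - NL + DI - DT = 207.68 - 88.39 - 58 + 20.9 - 8 = 74.19

74.19 dB


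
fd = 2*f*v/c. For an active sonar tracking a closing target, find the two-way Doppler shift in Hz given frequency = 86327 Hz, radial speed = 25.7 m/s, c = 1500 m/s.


fd = 2*f*v/c = 2 * 86327 * 25.7 / 1500 = 2958.14

2958.14 Hz


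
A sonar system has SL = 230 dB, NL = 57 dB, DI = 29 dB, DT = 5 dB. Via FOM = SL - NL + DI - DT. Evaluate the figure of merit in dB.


FOM = SL - NL + DI - DT = 230 - 57 + 29 - 5 = 197

197 dB


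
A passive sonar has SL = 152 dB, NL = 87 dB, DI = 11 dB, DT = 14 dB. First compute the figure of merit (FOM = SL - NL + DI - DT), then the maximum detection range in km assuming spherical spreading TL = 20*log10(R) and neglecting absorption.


Step 1: FOM = SL - NL + DI - DT = 152 - 87 + 11 - 14 = 62 dB
Step 2: at max range FOM = TL = 20*log10(R), so R = 10^(62/20) = 1258.93 m = 1.26 km

1.26 km


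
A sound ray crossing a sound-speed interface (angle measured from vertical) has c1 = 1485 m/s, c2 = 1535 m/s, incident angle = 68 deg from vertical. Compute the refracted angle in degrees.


73.42 deg


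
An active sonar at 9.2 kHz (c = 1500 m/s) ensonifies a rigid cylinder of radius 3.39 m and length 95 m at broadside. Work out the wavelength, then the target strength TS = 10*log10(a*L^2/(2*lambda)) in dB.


Step 1: lambda = c/f = 1500/9200 = 0.16304 m
Step 2: TS = 10*log10(a*L^2/(2*lambda)) = 10*log10(3.39*95^2/(2*0.16304)) = 49.72

49.72 dB


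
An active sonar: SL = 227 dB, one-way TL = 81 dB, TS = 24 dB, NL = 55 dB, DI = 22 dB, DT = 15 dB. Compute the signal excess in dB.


SE = SL - 2*TL + TS - NL + DI - DT = 227 - 2*81 + (24) - 55 + 22 - 15 = 41

41 dB


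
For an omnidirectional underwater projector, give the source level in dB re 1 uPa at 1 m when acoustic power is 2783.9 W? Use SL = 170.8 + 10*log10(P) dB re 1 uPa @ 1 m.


205.25 dB


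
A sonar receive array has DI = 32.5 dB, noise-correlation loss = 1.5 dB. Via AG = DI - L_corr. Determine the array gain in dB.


31.0 dB


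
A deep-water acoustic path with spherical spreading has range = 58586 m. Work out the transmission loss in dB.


TL = 20*log10(58586) = 95.36

95.36 dB


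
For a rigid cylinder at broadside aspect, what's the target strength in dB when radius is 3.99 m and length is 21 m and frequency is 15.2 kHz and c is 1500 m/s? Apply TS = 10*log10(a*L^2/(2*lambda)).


lambda = 1500/15200 = 0.09868 m
TS = 10*log10(3.99*21^2/(2*0.09868)) = 39.5

39.5 dB


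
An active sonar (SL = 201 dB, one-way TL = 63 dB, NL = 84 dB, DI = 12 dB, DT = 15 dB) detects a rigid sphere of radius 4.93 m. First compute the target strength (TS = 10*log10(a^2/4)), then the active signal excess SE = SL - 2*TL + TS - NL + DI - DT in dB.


Step 1: TS = 10*log10(4.93^2/4) = 7.84 dB
Step 2: SE = SL - 2*TL + TS - NL + DI - DT = 201 - 2*63 + (7.84) - 84 + 12 - 15 = -4.16

-4.16 dB


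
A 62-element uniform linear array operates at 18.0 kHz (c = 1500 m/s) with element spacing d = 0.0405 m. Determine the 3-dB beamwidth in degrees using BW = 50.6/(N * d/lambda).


Step 1: lambda = 1500/18000 = 0.08333 m
Step 2: d/lambda = 0.0405/0.08333 = 0.486
Step 3: BW = 50.6/(N * d/lambda) = 50.6/(62 * 0.486) = 1.68

1.68 deg


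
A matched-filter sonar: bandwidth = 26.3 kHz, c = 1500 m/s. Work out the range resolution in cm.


dR = c/(2*BW) = 1500 / (2 * 26.3e3) = 0.0285 m = 2.85 cm

2.85 cm


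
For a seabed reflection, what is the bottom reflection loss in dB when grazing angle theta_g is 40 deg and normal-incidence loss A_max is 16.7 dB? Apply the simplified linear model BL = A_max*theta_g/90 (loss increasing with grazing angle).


7.42 dB


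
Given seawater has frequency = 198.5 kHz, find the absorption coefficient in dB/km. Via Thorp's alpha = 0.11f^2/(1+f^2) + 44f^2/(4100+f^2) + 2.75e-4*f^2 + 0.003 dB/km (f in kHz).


f^2 = 39402.25
alpha = 0.11*39402.25/(1+39402.25) + 44*39402.25/(4100+39402.25) + 2.75e-4*39402.25 + 0.003 = 50.802

50.802 dB/km


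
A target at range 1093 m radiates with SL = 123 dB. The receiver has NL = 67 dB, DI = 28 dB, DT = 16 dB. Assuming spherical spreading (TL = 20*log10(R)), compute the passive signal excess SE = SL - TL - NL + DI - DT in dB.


7.23 dB


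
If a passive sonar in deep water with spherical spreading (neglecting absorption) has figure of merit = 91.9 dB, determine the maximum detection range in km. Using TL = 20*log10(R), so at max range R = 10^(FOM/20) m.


At max range FOM = TL, so 20*log10(R) = 91.9
R = 10^(91.9/20) = 39355.01 m = 39.36 km

39.36 km


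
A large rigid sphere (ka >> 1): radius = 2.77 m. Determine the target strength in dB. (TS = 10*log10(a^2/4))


2.83 dB


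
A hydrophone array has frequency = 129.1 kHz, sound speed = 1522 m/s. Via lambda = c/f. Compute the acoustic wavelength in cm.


1.18 cm


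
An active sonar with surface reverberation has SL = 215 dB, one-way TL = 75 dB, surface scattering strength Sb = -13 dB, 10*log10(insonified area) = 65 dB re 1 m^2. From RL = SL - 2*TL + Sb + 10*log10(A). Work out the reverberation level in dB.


RL = SL - 2*TL + Sb + 10*log10(A) = 215 - 2*75 + (-13) + 65 = 117

117 dB


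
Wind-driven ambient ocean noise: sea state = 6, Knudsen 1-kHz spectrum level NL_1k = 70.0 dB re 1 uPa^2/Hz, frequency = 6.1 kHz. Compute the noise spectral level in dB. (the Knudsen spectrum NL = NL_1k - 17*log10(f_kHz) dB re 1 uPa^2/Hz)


NL = NL_1k - 17*log10(f_kHz) = 70.0 - 17*log10(6.1) = 70.0 - (13.35) = 56.65

56.65 dB


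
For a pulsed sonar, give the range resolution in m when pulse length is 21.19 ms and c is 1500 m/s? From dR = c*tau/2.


dR = c*tau/2 = 1500 * 21.19e-3 / 2 = 15.8925

15.8925 m


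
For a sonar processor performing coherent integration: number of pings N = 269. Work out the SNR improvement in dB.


24.3 dB


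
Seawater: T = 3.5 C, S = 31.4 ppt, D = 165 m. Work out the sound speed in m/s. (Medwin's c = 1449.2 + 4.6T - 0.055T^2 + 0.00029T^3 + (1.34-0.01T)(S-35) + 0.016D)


c = 1449.2 + 4.6*3.5 - 0.055*3.5^2 + 0.00029*3.5^3 + (1.34 - 0.01*3.5)*(31.4 - 35) + 0.016*165 = 1462.58

1462.58 m/s


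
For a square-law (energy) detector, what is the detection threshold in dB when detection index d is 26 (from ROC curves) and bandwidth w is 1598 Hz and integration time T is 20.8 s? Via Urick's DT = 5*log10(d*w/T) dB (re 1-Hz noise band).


DT = 5*log10(d*w/T) = 5*log10(26 * 1598 / 20.8) = 5*log10(1997.5) = 16.5

16.5 dB


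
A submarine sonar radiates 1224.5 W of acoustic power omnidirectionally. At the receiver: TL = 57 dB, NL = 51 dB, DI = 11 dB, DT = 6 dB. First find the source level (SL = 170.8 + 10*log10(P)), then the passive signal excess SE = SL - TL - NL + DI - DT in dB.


Step 1: SL = 170.8 + 10*log10(1224.5) = 201.68 dB
Step 2: SE = SL - TL - NL + DI - DT = 201.68 - 57 - 51 + 11 - 6 = 98.68

98.68 dB
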